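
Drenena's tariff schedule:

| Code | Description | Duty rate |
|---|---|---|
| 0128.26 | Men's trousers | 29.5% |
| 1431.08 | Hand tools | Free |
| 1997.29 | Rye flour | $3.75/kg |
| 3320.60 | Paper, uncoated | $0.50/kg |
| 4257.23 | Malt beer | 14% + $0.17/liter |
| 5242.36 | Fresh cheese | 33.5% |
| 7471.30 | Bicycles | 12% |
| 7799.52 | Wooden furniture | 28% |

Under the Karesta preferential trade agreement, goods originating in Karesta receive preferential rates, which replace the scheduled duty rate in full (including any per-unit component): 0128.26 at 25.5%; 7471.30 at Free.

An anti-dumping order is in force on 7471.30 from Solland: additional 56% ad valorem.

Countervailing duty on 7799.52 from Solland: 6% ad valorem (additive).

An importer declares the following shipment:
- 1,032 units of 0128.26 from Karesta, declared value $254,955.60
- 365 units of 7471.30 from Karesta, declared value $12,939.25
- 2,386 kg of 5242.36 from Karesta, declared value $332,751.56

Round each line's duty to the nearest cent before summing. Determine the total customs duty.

$176,485.45

Line 1 (0128.26, Karesta, 1,032 units, $254,955.60):
Base rate for 0128.26 is 29.5%.
Origin Karesta qualifies under the Drenena–Karesta agreement and 0128.26 is covered: preferential rate 25.5% applies instead.
Duty = $254,955.60 × 25.5% = $65,013.68.
Line 2 (7471.30, Karesta, 365 units, $12,939.25):
Base rate for 7471.30 is 12%.
Origin Karesta qualifies under the Drenena–Karesta agreement and 7471.30 is covered: preferential rate Free applies instead.
The additional-duty order on 7471.30 targets Solland, not Karesta; it does not apply.
Duty = $12,939.25 × 0% = $0.00.
Line 3 (5242.36, Karesta, 2,386 kg, $332,751.56):
Base rate for 5242.36 is 33.5%.
Origin Karesta is the FTA partner but 5242.36 is not on the preference list; base rate stands.
Duty = $332,751.56 × 33.5% = $111,471.77.
Total = $65,013.68 + $0.00 + $111,471.77 = $176,485.45.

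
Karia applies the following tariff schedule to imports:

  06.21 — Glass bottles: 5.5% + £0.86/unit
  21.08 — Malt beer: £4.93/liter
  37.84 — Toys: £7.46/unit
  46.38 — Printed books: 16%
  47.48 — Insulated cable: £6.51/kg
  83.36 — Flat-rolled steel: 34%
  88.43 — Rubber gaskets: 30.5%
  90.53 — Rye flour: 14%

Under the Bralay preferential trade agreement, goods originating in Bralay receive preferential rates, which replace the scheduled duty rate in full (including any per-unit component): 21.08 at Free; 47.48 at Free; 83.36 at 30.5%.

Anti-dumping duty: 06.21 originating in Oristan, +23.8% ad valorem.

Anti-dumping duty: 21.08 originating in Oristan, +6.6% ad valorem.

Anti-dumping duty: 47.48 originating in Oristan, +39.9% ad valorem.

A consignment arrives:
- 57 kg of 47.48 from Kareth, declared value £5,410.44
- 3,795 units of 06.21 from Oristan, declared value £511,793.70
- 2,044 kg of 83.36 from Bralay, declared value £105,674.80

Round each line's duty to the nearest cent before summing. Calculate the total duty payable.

£185,821.13

Line 1 (47.48, Kareth, 57 kg, £5,410.44):
Base rate for 47.48 is £6.51/kg.
47.48 has an FTA preferential rate, but origin Kareth is not Bralay; base rate stands.
The additional-duty order on 47.48 targets Oristan, not Kareth; it does not apply.
Duty = 57 × £6.51 = £371.07.
Line 2 (06.21, Oristan, 3,795 units, £511,793.70):
Base rate for 06.21 is 5.5% + £0.86/unit.
Additional duty on 06.21 from Oristan: +23.8%. Applied ad valorem rate: 5.5% + 23.8% = 29.3%.
Duty = £511,793.70 × 29.3% + 3,795 × £0.86 = £153,219.25.
Line 3 (83.36, Bralay, 2,044 kg, £105,674.80):
Base rate for 83.36 is 34%.
Origin Bralay qualifies under the Karia–Bralay agreement and 83.36 is covered: preferential rate 30.5% applies instead.
Duty = £105,674.80 × 30.5% = £32,230.81.
Total = £371.07 + £153,219.25 + £32,230.81 = £185,821.13.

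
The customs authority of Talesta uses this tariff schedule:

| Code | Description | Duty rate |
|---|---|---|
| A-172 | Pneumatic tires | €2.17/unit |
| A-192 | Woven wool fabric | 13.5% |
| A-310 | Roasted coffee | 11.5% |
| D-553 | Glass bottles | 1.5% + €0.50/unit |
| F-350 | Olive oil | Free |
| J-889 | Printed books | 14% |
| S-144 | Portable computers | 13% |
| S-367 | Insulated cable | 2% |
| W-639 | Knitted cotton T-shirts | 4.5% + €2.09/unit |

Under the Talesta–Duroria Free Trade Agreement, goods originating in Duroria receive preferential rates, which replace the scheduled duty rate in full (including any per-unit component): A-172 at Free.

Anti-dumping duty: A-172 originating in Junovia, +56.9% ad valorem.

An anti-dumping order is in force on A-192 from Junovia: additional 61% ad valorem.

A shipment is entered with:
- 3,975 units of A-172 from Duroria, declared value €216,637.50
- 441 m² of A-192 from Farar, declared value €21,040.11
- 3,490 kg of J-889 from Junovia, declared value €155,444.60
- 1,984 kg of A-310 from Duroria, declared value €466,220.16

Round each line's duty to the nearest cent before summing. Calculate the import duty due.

Line 1 (A-172, Duroria, 3,975 units, €216,637.50):
Base rate for A-172 is €2.17/unit.
Origin Duroria qualifies under the Talesta–Duroria agreement and A-172 is covered: preferential rate Free applies instead.
The additional-duty order on A-172 targets Junovia, not Duroria; it does not apply.
Duty = €216,637.50 × 0% = €0.00.
Line 2 (A-192, Farar, 441 m², €21,040.11):
Base rate for A-192 is 13.5%.
The additional-duty order on A-192 targets Junovia, not Farar; it does not apply.
Duty = €21,040.11 × 13.5% = €2,840.41.
Line 3 (J-889, Junovia, 3,490 kg, €155,444.60):
Base rate for J-889 is 14%.
Duty = €155,444.60 × 14% = €21,762.24.
Line 4 (A-310, Duroria, 1,984 kg, €466,220.16):
Base rate for A-310 is 11.5%.
Origin Duroria is the FTA partner but A-310 is not on the preference list; base rate stands.
Duty = €466,220.16 × 11.5% = €53,615.32.
Total = €0.00 + €2,840.41 + €21,762.24 + €53,615.32 = €78,217.97.

€78,217.97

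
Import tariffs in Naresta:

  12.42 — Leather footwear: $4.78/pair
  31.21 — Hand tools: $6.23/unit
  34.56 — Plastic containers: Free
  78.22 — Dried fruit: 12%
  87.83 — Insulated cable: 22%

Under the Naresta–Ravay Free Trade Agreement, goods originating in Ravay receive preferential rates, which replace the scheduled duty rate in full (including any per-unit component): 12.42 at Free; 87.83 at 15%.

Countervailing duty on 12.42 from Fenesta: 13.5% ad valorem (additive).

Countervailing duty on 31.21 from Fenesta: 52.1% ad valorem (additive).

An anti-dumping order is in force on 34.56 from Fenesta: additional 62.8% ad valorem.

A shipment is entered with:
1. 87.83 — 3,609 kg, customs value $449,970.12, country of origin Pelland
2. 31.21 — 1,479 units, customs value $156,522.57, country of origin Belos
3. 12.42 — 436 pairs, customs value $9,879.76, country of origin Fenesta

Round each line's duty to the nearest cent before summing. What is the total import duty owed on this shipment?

$111,625.45

Line 1 (87.83, Pelland, 3,609 kg, $449,970.12):
Base rate for 87.83 is 22%.
87.83 has an FTA preferential rate, but origin Pelland is not Ravay; base rate stands.
Duty = $449,970.12 × 22% = $98,993.43.
Line 2 (31.21, Belos, 1,479 units, $156,522.57):
Base rate for 31.21 is $6.23/unit.
The additional-duty order on 31.21 targets Fenesta, not Belos; it does not apply.
Duty = 1,479 × $6.23 = $9,214.17.
Line 3 (12.42, Fenesta, 436 pairs, $9,879.76):
Base rate for 12.42 is $4.78/pair.
12.42 has an FTA preferential rate, but origin Fenesta is not Ravay; base rate stands.
Additional duty on 12.42 from Fenesta: +13.5% ad valorem. Applied ad valorem rate = 13.5%.
Duty = $9,879.76 × 13.5% + 436 × $4.78 = $3,417.85.
Total = $98,993.43 + $9,214.17 + $3,417.85 = $111,625.45.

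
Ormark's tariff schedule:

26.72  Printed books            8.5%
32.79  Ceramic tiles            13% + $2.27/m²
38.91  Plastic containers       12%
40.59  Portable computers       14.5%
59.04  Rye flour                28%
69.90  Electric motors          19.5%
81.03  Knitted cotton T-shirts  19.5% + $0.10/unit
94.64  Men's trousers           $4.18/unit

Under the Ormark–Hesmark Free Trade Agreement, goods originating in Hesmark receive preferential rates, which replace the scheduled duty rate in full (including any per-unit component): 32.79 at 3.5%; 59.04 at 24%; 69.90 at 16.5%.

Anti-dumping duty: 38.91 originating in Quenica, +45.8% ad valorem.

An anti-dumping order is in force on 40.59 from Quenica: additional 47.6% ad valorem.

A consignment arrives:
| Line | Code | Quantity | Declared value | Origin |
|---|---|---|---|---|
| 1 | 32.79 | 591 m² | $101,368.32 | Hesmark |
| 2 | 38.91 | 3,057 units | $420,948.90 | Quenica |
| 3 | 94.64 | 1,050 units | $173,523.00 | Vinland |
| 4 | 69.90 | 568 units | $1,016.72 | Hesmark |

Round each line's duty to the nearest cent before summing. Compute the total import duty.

Line 1 (32.79, Hesmark, 591 m², $101,368.32):
Base rate for 32.79 is 13% + $2.27/m².
Origin Hesmark qualifies under the Ormark–Hesmark agreement and 32.79 is covered: preferential rate 3.5% applies instead.
Duty = $101,368.32 × 3.5% = $3,547.89.
Line 2 (38.91, Quenica, 3,057 units, $420,948.90):
Base rate for 38.91 is 12%.
Additional duty on 38.91 from Quenica: +45.8%. Applied ad valorem rate: 12% + 45.8% = 57.8%.
Duty = $420,948.90 × 57.8% = $243,308.46.
Line 3 (94.64, Vinland, 1,050 units, $173,523.00):
Base rate for 94.64 is $4.18/unit.
Duty = 1,050 × $4.18 = $4,389.00.
Line 4 (69.90, Hesmark, 568 units, $1,016.72):
Base rate for 69.90 is 19.5%.
Origin Hesmark qualifies under the Ormark–Hesmark agreement and 69.90 is covered: preferential rate 16.5% applies instead.
Duty = $1,016.72 × 16.5% = $167.76.
Total = $3,547.89 + $243,308.46 + $4,389.00 + $167.76 = $251,413.11.

$251,413.11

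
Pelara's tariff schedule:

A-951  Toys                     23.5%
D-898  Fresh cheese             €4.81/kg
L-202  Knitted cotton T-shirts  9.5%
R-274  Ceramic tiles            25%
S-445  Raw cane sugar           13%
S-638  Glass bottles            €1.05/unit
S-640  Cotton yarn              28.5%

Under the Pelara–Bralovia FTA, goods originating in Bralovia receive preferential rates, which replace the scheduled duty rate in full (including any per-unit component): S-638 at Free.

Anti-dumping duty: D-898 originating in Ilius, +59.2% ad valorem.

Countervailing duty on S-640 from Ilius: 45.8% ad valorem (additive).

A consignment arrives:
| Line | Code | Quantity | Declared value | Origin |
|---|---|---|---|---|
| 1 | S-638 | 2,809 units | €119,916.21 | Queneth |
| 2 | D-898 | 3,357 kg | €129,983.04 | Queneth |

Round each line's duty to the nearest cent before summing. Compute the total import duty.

Line 1 (S-638, Queneth, 2,809 units, €119,916.21):
Base rate for S-638 is €1.05/unit.
S-638 has an FTA preferential rate, but origin Queneth is not Bralovia; base rate stands.
Duty = 2,809 × €1.05 = €2,949.45.
Line 2 (D-898, Queneth, 3,357 kg, €129,983.04):
Base rate for D-898 is €4.81/kg.
The additional-duty order on D-898 targets Ilius, not Queneth; it does not apply.
Duty = 3,357 × €4.81 = €16,147.17.
Total = €2,949.45 + €16,147.17 = €19,096.62.

€19,096.62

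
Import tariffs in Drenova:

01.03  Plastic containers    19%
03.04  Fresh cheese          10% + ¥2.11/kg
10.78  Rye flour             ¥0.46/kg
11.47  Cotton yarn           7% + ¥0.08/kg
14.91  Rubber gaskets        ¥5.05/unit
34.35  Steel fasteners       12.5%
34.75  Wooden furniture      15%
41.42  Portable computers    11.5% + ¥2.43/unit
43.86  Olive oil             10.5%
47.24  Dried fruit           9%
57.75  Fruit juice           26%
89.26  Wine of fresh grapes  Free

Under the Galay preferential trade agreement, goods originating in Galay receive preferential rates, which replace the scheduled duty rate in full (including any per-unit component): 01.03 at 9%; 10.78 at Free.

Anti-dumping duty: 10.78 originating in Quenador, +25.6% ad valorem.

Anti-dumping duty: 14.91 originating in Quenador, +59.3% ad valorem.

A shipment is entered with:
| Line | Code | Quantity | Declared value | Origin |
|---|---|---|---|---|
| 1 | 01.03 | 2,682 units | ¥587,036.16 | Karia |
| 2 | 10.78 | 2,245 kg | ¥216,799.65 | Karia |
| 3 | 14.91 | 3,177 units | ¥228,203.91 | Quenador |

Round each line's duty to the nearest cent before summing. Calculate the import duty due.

¥263,938.34

Line 1 (01.03, Karia, 2,682 units, ¥587,036.16):
Base rate for 01.03 is 19%.
01.03 has an FTA preferential rate, but origin Karia is not Galay; base rate stands.
Duty = ¥587,036.16 × 19% = ¥111,536.87.
Line 2 (10.78, Karia, 2,245 kg, ¥216,799.65):
Base rate for 10.78 is ¥0.46/kg.
10.78 has an FTA preferential rate, but origin Karia is not Galay; base rate stands.
The additional-duty order on 10.78 targets Quenador, not Karia; it does not apply.
Duty = 2,245 × ¥0.46 = ¥1,032.70.
Line 3 (14.91, Quenador, 3,177 units, ¥228,203.91):
Base rate for 14.91 is ¥5.05/unit.
Additional duty on 14.91 from Quenador: +59.3% ad valorem. Applied ad valorem rate = 59.3%.
Duty = ¥228,203.91 × 59.3% + 3,177 × ¥5.05 = ¥151,368.77.
Total = ¥111,536.87 + ¥1,032.70 + ¥151,368.77 = ¥263,938.34.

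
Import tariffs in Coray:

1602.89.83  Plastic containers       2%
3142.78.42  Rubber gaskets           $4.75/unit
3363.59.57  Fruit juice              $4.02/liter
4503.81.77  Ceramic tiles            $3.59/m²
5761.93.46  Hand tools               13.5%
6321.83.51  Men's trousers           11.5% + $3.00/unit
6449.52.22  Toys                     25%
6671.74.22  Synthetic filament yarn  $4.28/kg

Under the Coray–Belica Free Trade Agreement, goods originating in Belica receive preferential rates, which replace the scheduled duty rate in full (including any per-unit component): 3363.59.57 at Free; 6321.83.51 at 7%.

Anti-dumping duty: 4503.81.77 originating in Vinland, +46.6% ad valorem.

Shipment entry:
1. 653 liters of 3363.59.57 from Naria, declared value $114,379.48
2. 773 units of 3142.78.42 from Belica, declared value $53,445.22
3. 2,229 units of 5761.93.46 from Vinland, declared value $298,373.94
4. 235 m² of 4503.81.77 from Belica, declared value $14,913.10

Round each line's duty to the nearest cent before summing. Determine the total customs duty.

Line 1 (3363.59.57, Naria, 653 liters, $114,379.48):
Base rate for 3363.59.57 is $4.02/liter.
3363.59.57 has an FTA preferential rate, but origin Naria is not Belica; base rate stands.
Duty = 653 × $4.02 = $2,625.06.
Line 2 (3142.78.42, Belica, 773 units, $53,445.22):
Base rate for 3142.78.42 is $4.75/unit.
Origin Belica is the FTA partner but 3142.78.42 is not on the preference list; base rate stands.
Duty = 773 × $4.75 = $3,671.75.
Line 3 (5761.93.46, Vinland, 2,229 units, $298,373.94):
Base rate for 5761.93.46 is 13.5%.
Duty = $298,373.94 × 13.5% = $40,280.48.
Line 4 (4503.81.77, Belica, 235 m², $14,913.10):
Base rate for 4503.81.77 is $3.59/m².
Origin Belica is the FTA partner but 4503.81.77 is not on the preference list; base rate stands.
The additional-duty order on 4503.81.77 targets Vinland, not Belica; it does not apply.
Duty = 235 × $3.59 = $843.65.
Total = $2,625.06 + $3,671.75 + $40,280.48 + $843.65 = $47,420.94.

$47,420.94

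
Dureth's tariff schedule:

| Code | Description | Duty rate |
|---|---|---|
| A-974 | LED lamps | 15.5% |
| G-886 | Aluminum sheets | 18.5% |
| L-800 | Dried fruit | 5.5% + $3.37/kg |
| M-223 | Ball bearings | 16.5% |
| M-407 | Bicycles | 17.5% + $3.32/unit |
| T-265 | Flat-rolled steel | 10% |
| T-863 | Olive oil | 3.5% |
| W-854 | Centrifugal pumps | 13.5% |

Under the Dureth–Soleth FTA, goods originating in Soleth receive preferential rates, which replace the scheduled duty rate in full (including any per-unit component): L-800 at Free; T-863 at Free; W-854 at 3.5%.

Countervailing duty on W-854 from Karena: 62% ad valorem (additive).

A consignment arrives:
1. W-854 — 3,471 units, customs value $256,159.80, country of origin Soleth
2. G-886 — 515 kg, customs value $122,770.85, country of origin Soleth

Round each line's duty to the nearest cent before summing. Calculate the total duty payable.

$31,678.20

Line 1 (W-854, Soleth, 3,471 units, $256,159.80):
Base rate for W-854 is 13.5%.
Origin Soleth qualifies under the Dureth–Soleth agreement and W-854 is covered: preferential rate 3.5% applies instead.
The additional-duty order on W-854 targets Karena, not Soleth; it does not apply.
Duty = $256,159.80 × 3.5% = $8,965.59.
Line 2 (G-886, Soleth, 515 kg, $122,770.85):
Base rate for G-886 is 18.5%.
Origin Soleth is the FTA partner but G-886 is not on the preference list; base rate stands.
Duty = $122,770.85 × 18.5% = $22,712.61.
Total = $8,965.59 + $22,712.61 = $31,678.20.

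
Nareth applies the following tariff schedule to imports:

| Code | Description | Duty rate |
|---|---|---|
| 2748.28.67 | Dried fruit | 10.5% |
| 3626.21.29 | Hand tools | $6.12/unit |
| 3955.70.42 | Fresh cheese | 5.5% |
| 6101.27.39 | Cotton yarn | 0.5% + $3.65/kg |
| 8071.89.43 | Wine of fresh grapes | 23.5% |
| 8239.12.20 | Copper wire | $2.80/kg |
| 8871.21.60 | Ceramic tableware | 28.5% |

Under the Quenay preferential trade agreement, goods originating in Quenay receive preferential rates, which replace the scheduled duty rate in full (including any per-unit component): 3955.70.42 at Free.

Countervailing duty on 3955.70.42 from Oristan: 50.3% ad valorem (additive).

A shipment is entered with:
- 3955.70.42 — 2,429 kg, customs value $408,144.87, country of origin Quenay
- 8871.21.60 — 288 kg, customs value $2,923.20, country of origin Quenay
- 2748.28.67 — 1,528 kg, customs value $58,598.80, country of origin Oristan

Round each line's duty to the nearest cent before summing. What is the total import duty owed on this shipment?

Line 1 (3955.70.42, Quenay, 2,429 kg, $408,144.87):
Base rate for 3955.70.42 is 5.5%.
Origin Quenay qualifies under the Nareth–Quenay agreement and 3955.70.42 is covered: preferential rate Free applies instead.
The additional-duty order on 3955.70.42 targets Oristan, not Quenay; it does not apply.
Duty = $408,144.87 × 0% = $0.00.
Line 2 (8871.21.60, Quenay, 288 kg, $2,923.20):
Base rate for 8871.21.60 is 28.5%.
Origin Quenay is the FTA partner but 8871.21.60 is not on the preference list; base rate stands.
Duty = $2,923.20 × 28.5% = $833.11.
Line 3 (2748.28.67, Oristan, 1,528 kg, $58,598.80):
Base rate for 2748.28.67 is 10.5%.
Duty = $58,598.80 × 10.5% = $6,152.87.
Total = $0.00 + $833.11 + $6,152.87 = $6,985.98.

$6,985.98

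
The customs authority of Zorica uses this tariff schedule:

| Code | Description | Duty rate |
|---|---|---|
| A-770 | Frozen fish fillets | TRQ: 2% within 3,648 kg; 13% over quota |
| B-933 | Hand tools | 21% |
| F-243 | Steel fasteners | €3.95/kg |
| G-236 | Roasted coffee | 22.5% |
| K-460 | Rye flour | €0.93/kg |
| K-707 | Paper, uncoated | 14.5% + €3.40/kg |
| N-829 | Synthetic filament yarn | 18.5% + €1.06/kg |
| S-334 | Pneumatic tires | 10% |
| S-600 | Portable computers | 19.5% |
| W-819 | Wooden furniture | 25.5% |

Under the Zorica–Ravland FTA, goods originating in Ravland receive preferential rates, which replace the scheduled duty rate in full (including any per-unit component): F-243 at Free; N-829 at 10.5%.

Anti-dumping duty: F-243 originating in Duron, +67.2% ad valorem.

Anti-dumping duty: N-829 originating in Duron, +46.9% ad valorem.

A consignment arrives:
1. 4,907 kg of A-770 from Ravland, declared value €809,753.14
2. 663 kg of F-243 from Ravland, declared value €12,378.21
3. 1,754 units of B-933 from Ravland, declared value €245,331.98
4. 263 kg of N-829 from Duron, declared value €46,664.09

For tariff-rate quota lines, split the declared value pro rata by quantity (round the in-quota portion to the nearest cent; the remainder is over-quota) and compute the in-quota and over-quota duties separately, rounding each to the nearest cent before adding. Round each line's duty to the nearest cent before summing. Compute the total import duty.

Line 1 (A-770, Ravland, 4,907 kg, €809,753.14):
Code A-770 is under a tariff-rate quota (threshold 3,648 kg). In-quota: 3,648 kg at 2%; over-quota: 1,259 kg at 13%.
Pro-rata value split: in-quota = €809,753.14 × 3,648/4,907 = €601,992.96; over-quota = €809,753.14 − €601,992.96 = €207,760.18.
In-quota duty = €601,992.96 × 2% = €12,039.86. Over-quota duty = €207,760.18 × 13% = €27,008.82.
Line duty = €12,039.86 + €27,008.82 = €39,048.68.
Line 2 (F-243, Ravland, 663 kg, €12,378.21):
Base rate for F-243 is €3.95/kg.
Origin Ravland qualifies under the Zorica–Ravland agreement and F-243 is covered: preferential rate Free applies instead.
The additional-duty order on F-243 targets Duron, not Ravland; it does not apply.
Duty = €12,378.21 × 0% = €0.00.
Line 3 (B-933, Ravland, 1,754 units, €245,331.98):
Base rate for B-933 is 21%.
Origin Ravland is the FTA partner but B-933 is not on the preference list; base rate stands.
Duty = €245,331.98 × 21% = €51,519.72.
Line 4 (N-829, Duron, 263 kg, €46,664.09):
Base rate for N-829 is 18.5% + €1.06/kg.
N-829 has an FTA preferential rate, but origin Duron is not Ravland; base rate stands.
Additional duty on N-829 from Duron: +46.9%. Applied ad valorem rate: 18.5% + 46.9% = 65.4%.
Duty = €46,664.09 × 65.4% + 263 × €1.06 = €30,797.09.
Total = €39,048.68 + €0.00 + €51,519.72 + €30,797.09 = €121,365.49.

€121,365.49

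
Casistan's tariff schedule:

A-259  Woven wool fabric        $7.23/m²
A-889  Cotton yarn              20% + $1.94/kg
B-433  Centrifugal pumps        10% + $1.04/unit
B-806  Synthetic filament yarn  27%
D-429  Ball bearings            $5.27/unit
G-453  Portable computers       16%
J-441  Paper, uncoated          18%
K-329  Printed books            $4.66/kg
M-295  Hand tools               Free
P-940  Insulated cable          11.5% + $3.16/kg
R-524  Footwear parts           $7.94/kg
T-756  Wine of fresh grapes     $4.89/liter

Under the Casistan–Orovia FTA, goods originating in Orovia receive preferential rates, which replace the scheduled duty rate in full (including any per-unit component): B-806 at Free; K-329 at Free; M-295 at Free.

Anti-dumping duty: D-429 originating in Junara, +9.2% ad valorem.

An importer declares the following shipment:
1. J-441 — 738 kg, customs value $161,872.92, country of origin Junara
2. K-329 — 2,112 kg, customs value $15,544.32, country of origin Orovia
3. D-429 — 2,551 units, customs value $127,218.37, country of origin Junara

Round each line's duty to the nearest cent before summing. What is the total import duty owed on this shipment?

Line 1 (J-441, Junara, 738 kg, $161,872.92):
Base rate for J-441 is 18%.
Duty = $161,872.92 × 18% = $29,137.13.
Line 2 (K-329, Orovia, 2,112 kg, $15,544.32):
Base rate for K-329 is $4.66/kg.
Origin Orovia qualifies under the Casistan–Orovia agreement and K-329 is covered: preferential rate Free applies instead.
Duty = $15,544.32 × 0% = $0.00.
Line 3 (D-429, Junara, 2,551 units, $127,218.37):
Base rate for D-429 is $5.27/unit.
Additional duty on D-429 from Junara: +9.2% ad valorem. Applied ad valorem rate = 9.2%.
Duty = $127,218.37 × 9.2% + 2,551 × $5.27 = $25,147.86.
Total = $29,137.13 + $0.00 + $25,147.86 = $54,284.99.

$54,284.99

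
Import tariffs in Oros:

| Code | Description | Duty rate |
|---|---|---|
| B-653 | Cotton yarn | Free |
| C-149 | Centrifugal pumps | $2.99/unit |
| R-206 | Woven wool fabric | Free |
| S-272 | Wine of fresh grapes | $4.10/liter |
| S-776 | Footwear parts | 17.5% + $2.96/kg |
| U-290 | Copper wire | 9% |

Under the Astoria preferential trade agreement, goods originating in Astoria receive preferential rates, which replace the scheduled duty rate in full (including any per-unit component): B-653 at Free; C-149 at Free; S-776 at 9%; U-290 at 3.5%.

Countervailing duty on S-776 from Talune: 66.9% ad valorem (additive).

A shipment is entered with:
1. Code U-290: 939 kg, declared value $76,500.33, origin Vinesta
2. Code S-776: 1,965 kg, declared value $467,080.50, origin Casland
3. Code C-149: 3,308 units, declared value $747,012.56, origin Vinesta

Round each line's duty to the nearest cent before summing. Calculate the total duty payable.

Line 1 (U-290, Vinesta, 939 kg, $76,500.33):
Base rate for U-290 is 9%.
U-290 has an FTA preferential rate, but origin Vinesta is not Astoria; base rate stands.
Duty = $76,500.33 × 9% = $6,885.03.
Line 2 (S-776, Casland, 1,965 kg, $467,080.50):
Base rate for S-776 is 17.5% + $2.96/kg.
S-776 has an FTA preferential rate, but origin Casland is not Astoria; base rate stands.
The additional-duty order on S-776 targets Talune, not Casland; it does not apply.
Duty = $467,080.50 × 17.5% + 1,965 × $2.96 = $87,555.49.
Line 3 (C-149, Vinesta, 3,308 units, $747,012.56):
Base rate for C-149 is $2.99/unit.
C-149 has an FTA preferential rate, but origin Vinesta is not Astoria; base rate stands.
Duty = 3,308 × $2.99 = $9,890.92.
Total = $6,885.03 + $87,555.49 + $9,890.92 = $104,331.44.

$104,331.44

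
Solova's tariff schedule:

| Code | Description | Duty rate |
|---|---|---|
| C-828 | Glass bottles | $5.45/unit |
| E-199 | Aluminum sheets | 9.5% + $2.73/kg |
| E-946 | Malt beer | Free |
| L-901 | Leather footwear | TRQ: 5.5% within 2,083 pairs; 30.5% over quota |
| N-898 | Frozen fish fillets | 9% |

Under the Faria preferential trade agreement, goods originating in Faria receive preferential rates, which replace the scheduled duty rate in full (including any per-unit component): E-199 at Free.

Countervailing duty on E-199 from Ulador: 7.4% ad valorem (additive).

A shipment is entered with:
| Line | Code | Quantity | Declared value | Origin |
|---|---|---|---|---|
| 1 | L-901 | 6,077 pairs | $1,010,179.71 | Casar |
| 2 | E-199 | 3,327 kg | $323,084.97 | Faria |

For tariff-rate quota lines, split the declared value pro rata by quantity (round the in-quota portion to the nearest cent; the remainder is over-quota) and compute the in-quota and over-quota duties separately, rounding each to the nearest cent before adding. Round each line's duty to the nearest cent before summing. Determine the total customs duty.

$221,540.54

Line 1 (L-901, Casar, 6,077 pairs, $1,010,179.71):
Code L-901 is under a tariff-rate quota (threshold 2,083 pairs). In-quota: 2,083 pairs at 5.5%; over-quota: 3,994 pairs at 30.5%.
Pro-rata value split: in-quota = $1,010,179.71 × 2,083/6,077 = $346,257.09; over-quota = $1,010,179.71 − $346,257.09 = $663,922.62.
In-quota duty = $346,257.09 × 5.5% = $19,044.14. Over-quota duty = $663,922.62 × 30.5% = $202,496.40.
Line duty = $19,044.14 + $202,496.40 = $221,540.54.
Line 2 (E-199, Faria, 3,327 kg, $323,084.97):
Base rate for E-199 is 9.5% + $2.73/kg.
Origin Faria qualifies under the Solova–Faria agreement and E-199 is covered: preferential rate Free applies instead.
The additional-duty order on E-199 targets Ulador, not Faria; it does not apply.
Duty = $323,084.97 × 0% = $0.00.
Total = $221,540.54 + $0.00 = $221,540.54.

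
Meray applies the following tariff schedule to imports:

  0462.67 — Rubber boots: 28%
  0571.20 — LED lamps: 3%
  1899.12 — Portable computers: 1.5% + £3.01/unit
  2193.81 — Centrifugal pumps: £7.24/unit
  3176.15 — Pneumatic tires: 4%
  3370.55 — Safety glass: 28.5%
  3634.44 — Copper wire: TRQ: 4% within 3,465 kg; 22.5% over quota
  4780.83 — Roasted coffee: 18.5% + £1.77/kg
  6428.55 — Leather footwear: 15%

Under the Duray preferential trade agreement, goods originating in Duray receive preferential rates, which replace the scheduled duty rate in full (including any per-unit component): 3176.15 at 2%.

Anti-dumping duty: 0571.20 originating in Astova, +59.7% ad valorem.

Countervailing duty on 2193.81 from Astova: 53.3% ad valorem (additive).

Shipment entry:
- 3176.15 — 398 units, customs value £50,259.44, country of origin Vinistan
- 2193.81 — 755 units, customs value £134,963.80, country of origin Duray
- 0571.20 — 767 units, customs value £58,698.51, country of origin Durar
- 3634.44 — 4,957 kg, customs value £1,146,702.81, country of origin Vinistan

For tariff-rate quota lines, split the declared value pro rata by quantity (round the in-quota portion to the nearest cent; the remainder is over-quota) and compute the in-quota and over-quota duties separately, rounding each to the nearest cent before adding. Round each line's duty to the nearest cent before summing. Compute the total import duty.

Line 1 (3176.15, Vinistan, 398 units, £50,259.44):
Base rate for 3176.15 is 4%.
3176.15 has an FTA preferential rate, but origin Vinistan is not Duray; base rate stands.
Duty = £50,259.44 × 4% = £2,010.38.
Line 2 (2193.81, Duray, 755 units, £134,963.80):
Base rate for 2193.81 is £7.24/unit.
Origin Duray is the FTA partner but 2193.81 is not on the preference list; base rate stands.
The additional-duty order on 2193.81 targets Astova, not Duray; it does not apply.
Duty = 755 × £7.24 = £5,466.20.
Line 3 (0571.20, Durar, 767 units, £58,698.51):
Base rate for 0571.20 is 3%.
The additional-duty order on 0571.20 targets Astova, not Durar; it does not apply.
Duty = £58,698.51 × 3% = £1,760.96.
Line 4 (3634.44, Vinistan, 4,957 kg, £1,146,702.81):
Code 3634.44 is under a tariff-rate quota (threshold 3,465 kg). In-quota: 3,465 kg at 4%; over-quota: 1,492 kg at 22.5%.
Pro-rata value split: in-quota = £1,146,702.81 × 3,465/4,957 = £801,558.45; over-quota = £1,146,702.81 − £801,558.45 = £345,144.36.
In-quota duty = £801,558.45 × 4% = £32,062.34. Over-quota duty = £345,144.36 × 22.5% = £77,657.48.
Line duty = £32,062.34 + £77,657.48 = £109,719.82.
Total = £2,010.38 + £5,466.20 + £1,760.96 + £109,719.82 = £118,957.36.

£118,957.36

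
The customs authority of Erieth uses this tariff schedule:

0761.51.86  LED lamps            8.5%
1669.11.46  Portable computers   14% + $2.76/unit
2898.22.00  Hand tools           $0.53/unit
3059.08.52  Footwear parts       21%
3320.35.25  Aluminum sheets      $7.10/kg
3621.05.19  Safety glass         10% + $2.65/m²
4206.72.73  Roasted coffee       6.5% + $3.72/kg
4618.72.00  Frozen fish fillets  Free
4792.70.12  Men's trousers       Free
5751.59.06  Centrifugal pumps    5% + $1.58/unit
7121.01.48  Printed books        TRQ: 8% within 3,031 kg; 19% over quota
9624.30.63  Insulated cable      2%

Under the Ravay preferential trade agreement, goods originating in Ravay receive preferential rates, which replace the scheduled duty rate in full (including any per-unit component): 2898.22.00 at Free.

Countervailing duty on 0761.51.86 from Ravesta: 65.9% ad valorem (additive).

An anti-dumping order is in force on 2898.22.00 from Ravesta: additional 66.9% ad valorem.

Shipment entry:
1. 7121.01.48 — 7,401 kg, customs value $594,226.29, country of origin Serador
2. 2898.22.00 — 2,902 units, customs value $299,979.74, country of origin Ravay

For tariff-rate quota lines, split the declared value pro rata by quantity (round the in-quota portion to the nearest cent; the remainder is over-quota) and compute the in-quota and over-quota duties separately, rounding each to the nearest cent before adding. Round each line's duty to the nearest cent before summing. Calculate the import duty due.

$86,133.51

Line 1 (7121.01.48, Serador, 7,401 kg, $594,226.29):
Code 7121.01.48 is under a tariff-rate quota (threshold 3,031 kg). In-quota: 3,031 kg at 8%; over-quota: 4,370 kg at 19%.
Pro-rata value split: in-quota = $594,226.29 × 3,031/7,401 = $243,358.99; over-quota = $594,226.29 − $243,358.99 = $350,867.30.
In-quota duty = $243,358.99 × 8% = $19,468.72. Over-quota duty = $350,867.30 × 19% = $66,664.79.
Line duty = $19,468.72 + $66,664.79 = $86,133.51.
Line 2 (2898.22.00, Ravay, 2,902 units, $299,979.74):
Base rate for 2898.22.00 is $0.53/unit.
Origin Ravay qualifies under the Erieth–Ravay agreement and 2898.22.00 is covered: preferential rate Free applies instead.
The additional-duty order on 2898.22.00 targets Ravesta, not Ravay; it does not apply.
Duty = $299,979.74 × 0% = $0.00.
Total = $86,133.51 + $0.00 = $86,133.51.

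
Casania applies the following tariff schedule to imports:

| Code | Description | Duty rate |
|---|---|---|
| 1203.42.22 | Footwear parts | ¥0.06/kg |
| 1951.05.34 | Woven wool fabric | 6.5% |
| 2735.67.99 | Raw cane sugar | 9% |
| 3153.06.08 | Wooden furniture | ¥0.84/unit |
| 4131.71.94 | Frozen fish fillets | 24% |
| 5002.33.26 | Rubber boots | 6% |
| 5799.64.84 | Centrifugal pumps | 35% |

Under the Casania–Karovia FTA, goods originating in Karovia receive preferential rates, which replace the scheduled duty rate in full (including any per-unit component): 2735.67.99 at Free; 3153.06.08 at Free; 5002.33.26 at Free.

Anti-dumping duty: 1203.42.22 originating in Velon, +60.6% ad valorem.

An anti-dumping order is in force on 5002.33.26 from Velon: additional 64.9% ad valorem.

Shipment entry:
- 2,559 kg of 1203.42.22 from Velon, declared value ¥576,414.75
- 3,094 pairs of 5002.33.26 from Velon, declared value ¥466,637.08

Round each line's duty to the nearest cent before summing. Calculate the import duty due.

Line 1 (1203.42.22, Velon, 2,559 kg, ¥576,414.75):
Base rate for 1203.42.22 is ¥0.06/kg.
Additional duty on 1203.42.22 from Velon: +60.6% ad valorem. Applied ad valorem rate = 60.6%.
Duty = ¥576,414.75 × 60.6% + 2,559 × ¥0.06 = ¥349,460.88.
Line 2 (5002.33.26, Velon, 3,094 pairs, ¥466,637.08):
Base rate for 5002.33.26 is 6%.
5002.33.26 has an FTA preferential rate, but origin Velon is not Karovia; base rate stands.
Additional duty on 5002.33.26 from Velon: +64.9%. Applied ad valorem rate: 6% + 64.9% = 70.9%.
Duty = ¥466,637.08 × 70.9% = ¥330,845.69.
Total = ¥349,460.88 + ¥330,845.69 = ¥680,306.57.

¥680,306.57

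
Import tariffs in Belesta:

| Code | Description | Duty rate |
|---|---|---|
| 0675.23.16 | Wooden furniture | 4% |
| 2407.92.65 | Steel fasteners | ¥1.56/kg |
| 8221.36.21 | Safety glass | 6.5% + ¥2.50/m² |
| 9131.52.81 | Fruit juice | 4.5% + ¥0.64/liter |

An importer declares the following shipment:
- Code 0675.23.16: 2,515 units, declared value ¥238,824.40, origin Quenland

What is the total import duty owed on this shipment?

Line 1 (0675.23.16, Quenland, 2,515 units, ¥238,824.40):
Base rate for 0675.23.16 is 4%.
Duty = ¥238,824.40 × 4% = ¥9,552.98.

¥9,552.98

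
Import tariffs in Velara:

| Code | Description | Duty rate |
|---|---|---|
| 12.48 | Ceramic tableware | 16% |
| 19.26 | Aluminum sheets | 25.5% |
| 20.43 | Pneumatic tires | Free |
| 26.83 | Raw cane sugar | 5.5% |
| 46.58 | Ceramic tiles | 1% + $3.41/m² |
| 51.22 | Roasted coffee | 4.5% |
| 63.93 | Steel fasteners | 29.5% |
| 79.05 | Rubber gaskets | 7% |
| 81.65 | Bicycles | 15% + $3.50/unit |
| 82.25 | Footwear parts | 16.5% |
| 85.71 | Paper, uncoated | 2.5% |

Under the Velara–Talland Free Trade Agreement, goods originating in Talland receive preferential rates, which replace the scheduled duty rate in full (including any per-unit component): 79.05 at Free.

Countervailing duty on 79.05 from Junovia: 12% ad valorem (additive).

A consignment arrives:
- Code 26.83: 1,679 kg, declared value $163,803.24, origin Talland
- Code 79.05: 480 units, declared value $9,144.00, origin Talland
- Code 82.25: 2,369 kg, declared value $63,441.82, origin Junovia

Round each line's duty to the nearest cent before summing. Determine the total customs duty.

Line 1 (26.83, Talland, 1,679 kg, $163,803.24):
Base rate for 26.83 is 5.5%.
Origin Talland is the FTA partner but 26.83 is not on the preference list; base rate stands.
Duty = $163,803.24 × 5.5% = $9,009.18.
Line 2 (79.05, Talland, 480 units, $9,144.00):
Base rate for 79.05 is 7%.
Origin Talland qualifies under the Velara–Talland agreement and 79.05 is covered: preferential rate Free applies instead.
The additional-duty order on 79.05 targets Junovia, not Talland; it does not apply.
Duty = $9,144.00 × 0% = $0.00.
Line 3 (82.25, Junovia, 2,369 kg, $63,441.82):
Base rate for 82.25 is 16.5%.
Duty = $63,441.82 × 16.5% = $10,467.90.
Total = $9,009.18 + $0.00 + $10,467.90 = $19,477.08.

$19,477.08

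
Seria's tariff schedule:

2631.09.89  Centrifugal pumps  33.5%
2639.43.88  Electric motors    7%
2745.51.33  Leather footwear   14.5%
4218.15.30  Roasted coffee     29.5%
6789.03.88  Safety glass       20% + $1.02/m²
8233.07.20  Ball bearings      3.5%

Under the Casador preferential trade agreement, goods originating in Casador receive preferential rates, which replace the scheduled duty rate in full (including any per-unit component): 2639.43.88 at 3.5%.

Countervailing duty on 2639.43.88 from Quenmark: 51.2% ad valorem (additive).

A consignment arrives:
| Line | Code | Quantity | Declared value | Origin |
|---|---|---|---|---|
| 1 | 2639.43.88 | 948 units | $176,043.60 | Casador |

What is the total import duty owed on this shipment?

$6,161.53

Line 1 (2639.43.88, Casador, 948 units, $176,043.60):
Base rate for 2639.43.88 is 7%.
Origin Casador qualifies under the Seria–Casador agreement and 2639.43.88 is covered: preferential rate 3.5% applies instead.
The additional-duty order on 2639.43.88 targets Quenmark, not Casador; it does not apply.
Duty = $176,043.60 × 3.5% = $6,161.53.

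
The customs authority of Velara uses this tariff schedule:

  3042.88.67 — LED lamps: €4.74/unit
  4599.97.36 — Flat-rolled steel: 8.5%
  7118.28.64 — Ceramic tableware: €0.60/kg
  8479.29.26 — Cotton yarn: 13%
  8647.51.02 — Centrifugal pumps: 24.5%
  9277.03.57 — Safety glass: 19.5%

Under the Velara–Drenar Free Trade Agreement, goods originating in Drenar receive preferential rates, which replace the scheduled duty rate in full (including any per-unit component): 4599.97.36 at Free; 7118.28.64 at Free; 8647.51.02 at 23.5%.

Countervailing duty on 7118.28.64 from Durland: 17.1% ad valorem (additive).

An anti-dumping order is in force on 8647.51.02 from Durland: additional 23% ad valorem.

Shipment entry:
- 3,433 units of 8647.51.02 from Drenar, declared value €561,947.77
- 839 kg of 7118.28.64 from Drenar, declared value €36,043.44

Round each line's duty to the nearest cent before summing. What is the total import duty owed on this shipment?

Line 1 (8647.51.02, Drenar, 3,433 units, €561,947.77):
Base rate for 8647.51.02 is 24.5%.
Origin Drenar qualifies under the Velara–Drenar agreement and 8647.51.02 is covered: preferential rate 23.5% applies instead.
The additional-duty order on 8647.51.02 targets Durland, not Drenar; it does not apply.
Duty = €561,947.77 × 23.5% = €132,057.73.
Line 2 (7118.28.64, Drenar, 839 kg, €36,043.44):
Base rate for 7118.28.64 is €0.60/kg.
Origin Drenar qualifies under the Velara–Drenar agreement and 7118.28.64 is covered: preferential rate Free applies instead.
The additional-duty order on 7118.28.64 targets Durland, not Drenar; it does not apply.
Duty = €36,043.44 × 0% = €0.00.
Total = €132,057.73 + €0.00 = €132,057.73.

€132,057.73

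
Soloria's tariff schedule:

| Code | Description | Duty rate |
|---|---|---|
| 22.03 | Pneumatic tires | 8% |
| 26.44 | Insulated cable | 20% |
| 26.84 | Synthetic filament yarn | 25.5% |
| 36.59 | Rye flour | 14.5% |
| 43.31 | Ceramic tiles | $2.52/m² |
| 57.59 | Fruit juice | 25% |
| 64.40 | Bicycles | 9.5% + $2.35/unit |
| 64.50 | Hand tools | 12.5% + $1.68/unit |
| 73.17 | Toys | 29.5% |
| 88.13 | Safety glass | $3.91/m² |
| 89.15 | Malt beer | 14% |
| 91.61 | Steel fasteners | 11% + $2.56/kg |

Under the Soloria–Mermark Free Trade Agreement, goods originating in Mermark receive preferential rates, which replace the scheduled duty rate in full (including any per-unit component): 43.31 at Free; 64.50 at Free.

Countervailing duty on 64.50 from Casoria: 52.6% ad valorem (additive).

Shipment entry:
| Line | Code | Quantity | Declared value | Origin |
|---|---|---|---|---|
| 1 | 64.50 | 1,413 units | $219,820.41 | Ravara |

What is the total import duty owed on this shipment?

Line 1 (64.50, Ravara, 1,413 units, $219,820.41):
Base rate for 64.50 is 12.5% + $1.68/unit.
64.50 has an FTA preferential rate, but origin Ravara is not Mermark; base rate stands.
The additional-duty order on 64.50 targets Casoria, not Ravara; it does not apply.
Duty = $219,820.41 × 12.5% + 1,413 × $1.68 = $29,851.39.

$29,851.39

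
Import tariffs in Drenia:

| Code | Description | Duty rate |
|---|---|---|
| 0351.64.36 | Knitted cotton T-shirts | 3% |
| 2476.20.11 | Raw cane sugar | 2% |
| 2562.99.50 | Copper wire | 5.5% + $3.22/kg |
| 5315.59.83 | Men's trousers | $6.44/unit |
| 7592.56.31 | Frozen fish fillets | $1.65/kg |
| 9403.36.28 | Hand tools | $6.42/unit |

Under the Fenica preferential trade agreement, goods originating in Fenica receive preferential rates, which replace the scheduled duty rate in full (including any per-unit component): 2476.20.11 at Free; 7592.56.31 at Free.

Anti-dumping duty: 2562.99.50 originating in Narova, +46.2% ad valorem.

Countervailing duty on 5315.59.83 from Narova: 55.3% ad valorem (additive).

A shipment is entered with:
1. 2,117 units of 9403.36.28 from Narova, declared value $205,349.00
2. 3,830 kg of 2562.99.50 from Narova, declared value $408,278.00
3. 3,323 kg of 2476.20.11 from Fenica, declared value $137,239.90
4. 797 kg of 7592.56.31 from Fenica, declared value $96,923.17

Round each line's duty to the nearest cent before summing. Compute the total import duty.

Line 1 (9403.36.28, Narova, 2,117 units, $205,349.00):
Base rate for 9403.36.28 is $6.42/unit.
Duty = 2,117 × $6.42 = $13,591.14.
Line 2 (2562.99.50, Narova, 3,830 kg, $408,278.00):
Base rate for 2562.99.50 is 5.5% + $3.22/kg.
Additional duty on 2562.99.50 from Narova: +46.2%. Applied ad valorem rate: 5.5% + 46.2% = 51.7%.
Duty = $408,278.00 × 51.7% + 3,830 × $3.22 = $223,412.33.
Line 3 (2476.20.11, Fenica, 3,323 kg, $137,239.90):
Base rate for 2476.20.11 is 2%.
Origin Fenica qualifies under the Drenia–Fenica agreement and 2476.20.11 is covered: preferential rate Free applies instead.
Duty = $137,239.90 × 0% = $0.00.
Line 4 (7592.56.31, Fenica, 797 kg, $96,923.17):
Base rate for 7592.56.31 is $1.65/kg.
Origin Fenica qualifies under the Drenia–Fenica agreement and 7592.56.31 is covered: preferential rate Free applies instead.
Duty = $96,923.17 × 0% = $0.00.
Total = $13,591.14 + $223,412.33 + $0.00 + $0.00 = $237,003.47.

$237,003.47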